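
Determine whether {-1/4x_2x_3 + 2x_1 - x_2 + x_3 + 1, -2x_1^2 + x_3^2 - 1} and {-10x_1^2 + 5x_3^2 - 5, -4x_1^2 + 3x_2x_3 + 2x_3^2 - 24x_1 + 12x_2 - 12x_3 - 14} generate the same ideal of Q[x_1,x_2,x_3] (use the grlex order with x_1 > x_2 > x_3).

Since reduced Gröbner bases are canonical representatives of ideals under a given ordering, it suffices to compute and compare them.
Buchberger on the first generating set:
f_1 = -1/4x_2x_3 + 2x_1 - x_2 + x_3 + 1, LT = x_2x_3.
f_2 = -2x_1^2 + x_3^2 - 1, LT = x_1^2.

S(f_1,f_2): leading monomials are coprime, so the S-polynomial reduces to 0 (Buchberger's first criterion).
Every S-polynomial of the final basis reduces to 0, so we have a Gröbner basis.
Inter-reduce: drop elements whose leading term is divisible by another's, tail-reduce, and make monic.
Reduced Gröbner basis: {x_1^2 - 1/2x_3^2 + 1/2, x_2x_3 - 8x_1 + 4x_2 - 4x_3 - 4}.

Buchberger on the second generating set:
h_1 = -10x_1^2 + 5x_3^2 - 5, LT = x_1^2.
h_2 = -4x_1^2 + 3x_2x_3 + 2x_3^2 - 24x_1 + 12x_2 - 12x_3 - 14, LT = x_1^2.

S(h_1,h_2): lcm = x_1^2. S = 3/4x_2x_3 - 6x_1 + 3x_2 - 3x_3 - 3.
  leading term x_2x_3: no divisor's leading term divides it; move 3/4x_2x_3 to the remainder.
  leading term x_1: no divisor's leading term divides it; move -6x_1 to the remainder.
  leading term x_2: no divisor's leading term divides it; move 3x_2 to the remainder.
  leading term x_3: no divisor's leading term divides it; move -3x_3 to the remainder.
  leading term 1: no divisor's leading term divides it; move -3 to the remainder.
  remainder 3/4x_2x_3 - 6x_1 + 3x_2 - 3x_3 - 3 ≠ 0; add k_3 = 3/4x_2x_3 - 6x_1 + 3x_2 - 3x_3 - 3 to the basis.

S(h_1,k_3): leading monomials are coprime, so the S-polynomial reduces to 0 (Buchberger's first criterion).
S(h_2,k_3): leading monomials are coprime, so the S-polynomial reduces to 0 (Buchberger's first criterion).
Every S-polynomial of the final basis reduces to 0, so we have a Gröbner basis.
Inter-reduce: drop elements whose leading term is divisible by another's, tail-reduce, and make monic.
Reduced Gröbner basis: {x_1^2 - 1/2x_3^2 + 1/2, x_2x_3 - 8x_1 + 4x_2 - 4x_3 - 4}.

Same reduced basis, so the two generating sets span the same ideal.

Yes, the ideals are equal.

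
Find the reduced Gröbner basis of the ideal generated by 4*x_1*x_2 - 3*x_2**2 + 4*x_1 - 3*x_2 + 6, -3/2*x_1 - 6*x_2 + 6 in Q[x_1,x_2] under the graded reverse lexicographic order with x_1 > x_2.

This is the nonlinear analogue of row-reducing a linear system.

f_1 = 4*x_1*x_2 - 3*x_2**2 + 4*x_1 - 3*x_2 + 6, LT = x_1*x_2.
f_2 = -3/2*x_1 - 6*x_2 + 6, LT = x_1.

S(f_1,f_2): lcm = x_1*x_2. S = -19/4*x_2**2 + x_1 + 13/4*x_2 + 3/2.
  leading term x_2**2: no divisor's leading term divides it; move -19/4*x_2**2 to the remainder.
  leading term x_1: subtract (-2/3)·f_2 from x_1 + 13/4*x_2 + 3/2 → -3/4*x_2 + 11/2
  leading term x_2: no divisor's leading term divides it; move -3/4*x_2 to the remainder.
  leading term 1: no divisor's leading term divides it; move 11/2 to the remainder.
  remainder -19/4*x_2**2 - 3/4*x_2 + 11/2 ≠ 0; add g_3 = -19/4*x_2**2 - 3/4*x_2 + 11/2 to the basis.

The other S-polynomials (S(f_1,g_3), S(f_2,g_3)) all reduce to 0 modulo the current basis, so we have a Gröbner basis.
Inter-reduce: drop elements whose leading term is divisible by another's, tail-reduce, and make monic.

G = {x_2**2 + 3/19*x_2 - 22/19, x_1 + 4*x_2 - 4}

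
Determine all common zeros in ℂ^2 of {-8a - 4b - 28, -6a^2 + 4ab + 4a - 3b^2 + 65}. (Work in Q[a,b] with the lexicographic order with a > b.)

Compute a lex Gröbner basis by Buchberger's algorithm.
f_1 = -8a - 4b - 28, LT = a.
f_2 = -6a^2 + 4ab + 4a - 3b^2 + 65, LT = a^2.

S(f_1,f_2): lcm = a^2. S = 7/6ab + 25/6a - 1/2b^2 + 65/6.
  leading term ab: subtract (-7/48b)·f_1 from 7/6ab + 25/6a - 1/2b^2 + 65/6 → 25/6a - 13/12b^2 - 49/12b + 65/6
  leading term a: subtract (-25/48)·f_1 from 25/6a - 13/12b^2 - 49/12b + 65/6 → -13/12b^2 - 37/6b - 15/4
  leading term b^2: no divisor's leading term divides it; move -13/12b^2 to the remainder.
  leading term b: no divisor's leading term divides it; move -37/6b to the remainder.
  leading term 1: no divisor's leading term divides it; move -15/4 to the remainder.
  remainder -13/12b^2 - 37/6b - 15/4 ≠ 0; add h_3 = -13/12b^2 - 37/6b - 15/4 to the basis.

S(f_1,h_3): leading monomials are coprime, so the S-polynomial reduces to 0 (Buchberger's first criterion).
S(f_2,h_3): leading monomials are coprime, so the S-polynomial reduces to 0 (Buchberger's first criterion).
Every S-polynomial of the final basis reduces to 0, so we have a Gröbner basis.
Inter-reduce: drop elements whose leading term is divisible by another's, tail-reduce, and make monic.
Reduced Gröbner basis: {a + 1/2b + 7/2, b^2 + 74/13b + 45/13}.

The lex basis is triangular: the last element involves only b. Solving b^2 + 74/13b + 45/13 = 0 gives b ∈ {-5, -9/13}; substituting each value into the earlier elements determines the remaining variables.
  b = -5: the earlier basis element becomes a + 1 = 0, giving a = -1 — point (-1, -5).
  b = -9/13: the earlier basis element becomes a + 41/13 = 0, giving a = -41/13 — point (-41/13, -9/13).
Substituting each solution back into the original system confirms all equations vanish.

{(-1, -5), (-41/13, -9/13)}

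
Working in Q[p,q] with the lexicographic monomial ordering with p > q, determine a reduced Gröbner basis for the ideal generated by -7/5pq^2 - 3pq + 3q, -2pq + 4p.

Buchberger's algorithm terminates because the ascending chain of leading-term ideals stabilizes.

f_1 = -7/5pq^2 - 3pq + 3q, LT = pq^2.
f_2 = -2pq + 4p, LT = pq.

S(f_1,f_2): lcm = pq^2. S = 29/7pq - 15/7q.
  leading term pq: subtract (-29/14)·f_2 from 29/7pq - 15/7q → 58/7p - 15/7q
  leading term p: no divisor's leading term divides it; move 58/7p to the remainder.
  leading term q: no divisor's leading term divides it; move -15/7q to the remainder.
  remainder 58/7p - 15/7q ≠ 0; add g_3 = 58/7p - 15/7q to the basis.

S(f_1,g_3): lcm = pq^2. S = 15/7pq + 15/58q^3 - 15/7q.
  leading term pq: subtract (-15/14)·f_2 from 15/7pq + 15/58q^3 - 15/7q → 30/7p + 15/58q^3 - 15/7q
  leading term p: subtract (15/29)·g_3 from 30/7p + 15/58q^3 - 15/7q → 15/58q^3 - 30/29q
  leading term q^3: no divisor's leading term divides it; move 15/58q^3 to the remainder.
  leading term q: no divisor's leading term divides it; move -30/29q to the remainder.
  remainder 15/58q^3 - 30/29q ≠ 0; add g_4 = 15/58q^3 - 30/29q to the basis.

S(f_2,g_3): lcm = pq. S = -2p + 15/58q^2.
  leading term p: subtract (-7/29)·g_3 from -2p + 15/58q^2 → 15/58q^2 - 15/29q
  leading term q^2: no divisor's leading term divides it; move 15/58q^2 to the remainder.
  leading term q: no divisor's leading term divides it; move -15/29q to the remainder.
  remainder 15/58q^2 - 15/29q ≠ 0; add g_5 = 15/58q^2 - 15/29q to the basis.

The other S-polynomials (S(f_1,g_4), S(f_2,g_4), S(g_3,g_4), S(f_1,g_5), S(f_2,g_5), S(g_3,g_5), S(g_4,g_5)) all reduce to 0 modulo the current basis, so we have a Gröbner basis.
Inter-reduce: drop elements whose leading term is divisible by another's, tail-reduce, and make monic.

G = {p - 15/58q, q^2 - 2q}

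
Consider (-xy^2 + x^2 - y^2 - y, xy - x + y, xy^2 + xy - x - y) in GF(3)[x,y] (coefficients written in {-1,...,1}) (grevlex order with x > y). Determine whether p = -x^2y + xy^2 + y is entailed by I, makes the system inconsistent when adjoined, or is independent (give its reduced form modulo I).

-x^2y + xy^2 + y is independent of I; its normal form modulo I is -y.

First compute the reduced Gröbner basis of I by Buchberger's algorithm.
f_1 = -xy^2 + x^2 - y^2 - y, LT = xy^2.
f_2 = xy - x + y, LT = xy.
f_3 = xy^2 + xy - x - y, LT = xy^2.

S(f_1,f_2): lcm = xy^2. S = -x^2 + xy + y.
  leading term x^2: no divisor's leading term divides it; move -x^2 to the remainder.
  leading term xy: subtract (1)·f_2 from xy + y → x
  leading term x: no divisor's leading term divides it; move x to the remainder.
  remainder -x^2 + x ≠ 0; add h_4 = -x^2 + x to the basis.

S(f_1,f_3): lcm = xy^2. S = -x^2 - xy + y^2 + x - y.
  leading term x^2: subtract (1)·h_4 from -x^2 - xy + y^2 + x - y → -xy + y^2 - y
  leading term xy: subtract (-1)·f_2 from -xy + y^2 - y → y^2 - x
  leading term y^2: no divisor's leading term divides it; move y^2 to the remainder.
  leading term x: no divisor's leading term divides it; move -x to the remainder.
  remainder y^2 - x ≠ 0; add h_5 = y^2 - x to the basis.

S(f_2,h_4): lcm = x^2y. S = -x^2 - xy.
  leading term x^2: subtract (1)·h_4 from -x^2 - xy → -xy - x
  leading term xy: subtract (-1)·f_2 from -xy - x → x + y
  leading term x: no divisor's leading term divides it; move x to the remainder.
  leading term y: no divisor's leading term divides it; move y to the remainder.
  remainder x + y ≠ 0; add h_6 = x + y to the basis.

The other S-polynomials (S(f_2,f_3), S(f_1,h_4), S(f_3,h_4), S(f_1,h_5), S(f_2,h_5), S(f_3,h_5), S(h_4,h_5), S(f_1,h_6), S(f_2,h_6), S(f_3,h_6), S(h_4,h_6), S(h_5,h_6)) all reduce to 0 modulo the current basis, so we have a Gröbner basis.
Inter-reduce: drop elements whose leading term is divisible by another's, tail-reduce, and make monic.
Reduced Gröbner basis: {y^2 + y, x + y}.
Label its elements g_1 = y^2 + y, g_2 = x + y.

Reduce p = -x^2y + xy^2 + y modulo G:
  leading term x^2y: subtract (-xy)·g_2 from -x^2y + xy^2 + y → -xy^2 + y
  leading term xy^2: subtract (-x)·g_1 from -xy^2 + y → xy + y
  leading term xy: subtract (y)·g_2 from xy + y → -y^2 + y
  leading term y^2: subtract (-1)·g_1 from -y^2 + y → -y
  leading term y: no divisor's leading term divides it; move -y to the remainder.
  normal form = -y.
The normal form is nonzero, so p ∉ I. Since p minus its normal form lies in I, I + (p) = I + (r) where r = -y; decide whether this ideal is the whole ring.
Run Buchberger on G together with r (pairs among the g_i already reduce to 0 since G is a Gröbner basis):
g_1 = y^2 + y, LT = y^2.
g_2 = x + y, LT = x.
r = -y, LT = y.

The S-polynomials (S(g_1,g_2), S(g_1,r), S(g_2,r)) all reduce to 0 modulo the current basis, so we have a Gröbner basis.
Inter-reduce: drop elements whose leading term is divisible by another's, tail-reduce, and make monic.
Reduced Gröbner basis: {x, y}.
The reduced Gröbner basis of I + (p) is {x, y} ≠ {1}, a proper ideal, so the enlarged system stays consistent: p is independent of I, with normal form -y.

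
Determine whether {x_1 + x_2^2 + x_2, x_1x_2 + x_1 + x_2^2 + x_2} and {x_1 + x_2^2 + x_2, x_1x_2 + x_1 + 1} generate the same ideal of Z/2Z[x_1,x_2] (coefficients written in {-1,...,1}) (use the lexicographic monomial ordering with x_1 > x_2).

Two ideals are equal iff their reduced Gröbner bases coincide (the reduced basis is unique for a fixed ordering).
Buchberger on the first generating set:
f_1 = x_1 + x_2^2 + x_2, LT = x_1.
f_2 = x_1x_2 + x_1 + x_2^2 + x_2, LT = x_1x_2.

S(f_1,f_2): lcm = x_1x_2. S = x_1 + x_2^3 + x_2.
  reduce S modulo (f_1, f_2):
  remainder x_2^3 + x_2^2 ≠ 0; add g_3 = x_2^3 + x_2^2 to the basis.

The other S-polynomials (S(f_1,g_3), S(f_2,g_3)) all reduce to 0 modulo the current basis, so we have a Gröbner basis.
Inter-reduce: drop elements whose leading term is divisible by another's, tail-reduce, and make monic.
Reduced Gröbner basis: {x_1 + x_2^2 + x_2, x_2^3 + x_2^2}.

Buchberger on the second generating set:
h_1 = x_1 + x_2^2 + x_2, LT = x_1.
h_2 = x_1x_2 + x_1 + 1, LT = x_1x_2.

S(h_1,h_2): lcm = x_1x_2. S = x_1 + x_2^3 + x_2^2 + 1.
  reduce S modulo (h_1, h_2):
  remainder x_2^3 + x_2 + 1 ≠ 0; add k_3 = x_2^3 + x_2 + 1 to the basis.

The other S-polynomials (S(h_1,k_3), S(h_2,k_3)) all reduce to 0 modulo the current basis, so we have a Gröbner basis.
Inter-reduce: drop elements whose leading term is divisible by another's, tail-reduce, and make monic.
Reduced Gröbner basis: {x_1 + x_2^2 + x_2, x_2^3 + x_2 + 1}.

These differ, so the ideals are not equal.

No, the ideals differ.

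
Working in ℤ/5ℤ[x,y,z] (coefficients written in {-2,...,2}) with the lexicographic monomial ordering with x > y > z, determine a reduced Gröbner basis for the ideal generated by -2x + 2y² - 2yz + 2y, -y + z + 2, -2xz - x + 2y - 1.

f_1 = -2x + 2y² - 2yz + 2y, LT = x.
f_2 = -y + z + 2, LT = y.
f_3 = -2xz - x + 2y - 1, LT = xz.

S(f_1,f_3): lcm = xz. S = 2x - y²z + yz² - yz + y + 2.
  leading term x: subtract (-1)·f_1 from 2x - y²z + yz² - yz + y + 2 → -y²z + 2y² + yz² + 2yz - 2y + 2
  leading term y²z: subtract (yz)·f_2 from -y²z + 2y² + yz² + 2yz - 2y + 2 → 2y² - 2y + 2
  leading term y²: subtract (-2y)·f_2 from 2y² - 2y + 2 → 2yz + 2y + 2
  leading term yz: subtract (-2z)·f_2 from 2yz + 2y + 2 → 2y + 2z² - z + 2
  leading term y: subtract (-2)·f_2 from 2y + 2z² - z + 2 → 2z² + z + 1
  leading term z²: no divisor's leading term divides it; move 2z² to the remainder.
  leading term z: no divisor's leading term divides it; move z to the remainder.
  leading term 1: no divisor's leading term divides it; move 1 to the remainder.
  remainder 2z² + z + 1 ≠ 0; add g_4 = 2z² + z + 1 to the basis.

The other S-polynomials (S(f_1,f_2), S(f_2,f_3), S(f_1,g_4), S(f_2,g_4), S(f_3,g_4)) all reduce to 0 modulo the current basis, so we have a Gröbner basis.
Inter-reduce: drop elements whose leading term is divisible by another's, tail-reduce, and make monic.

G = {x + 2z - 1, y - z - 2, z² - 2z - 2}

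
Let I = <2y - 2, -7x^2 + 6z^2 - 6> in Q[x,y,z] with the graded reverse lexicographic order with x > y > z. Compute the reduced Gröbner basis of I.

G = {x^2 - 6/7z^2 + 6/7, y - 1}

f_1 = 2y - 2, LT = y.
f_2 = -7x^2 + 6z^2 - 6, LT = x^2.

The S-polynomials (S(f_1,f_2)) all reduce to 0 modulo the current basis, so we have a Gröbner basis.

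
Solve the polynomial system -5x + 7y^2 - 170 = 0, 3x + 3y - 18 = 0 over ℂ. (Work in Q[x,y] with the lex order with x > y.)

{(82/7, -40/7), (1, 5)}

Compute a lex Gröbner basis by Buchberger's algorithm.
f_1 = -5x + 7y^2 - 170, LT = x.
f_2 = 3x + 3y - 18, LT = x.

S(f_1,f_2): lcm = x. S = -7/5y^2 - y + 40.
  leading term y^2: no divisor's leading term divides it; move -7/5y^2 to the remainder.
  leading term y: no divisor's leading term divides it; move -y to the remainder.
  leading term 1: no divisor's leading term divides it; move 40 to the remainder.
  remainder -7/5y^2 - y + 40 ≠ 0; add h_3 = -7/5y^2 - y + 40 to the basis.

S(f_1,h_3): leading monomials are coprime, so the S-polynomial reduces to 0 (Buchberger's first criterion).
S(f_2,h_3): leading monomials are coprime, so the S-polynomial reduces to 0 (Buchberger's first criterion).
Every S-polynomial of the final basis reduces to 0, so we have a Gröbner basis.
Inter-reduce: drop elements whose leading term is divisible by another's, tail-reduce, and make monic.
Reduced Gröbner basis: {x + y - 6, y^2 + 5/7y - 200/7}.

The lex basis is triangular: the last element involves only y. Solving y^2 + 5/7y - 200/7 = 0 gives y ∈ {-40/7, 5}; substituting each value into the earlier elements determines the remaining variables.
  y = -40/7: the earlier basis element becomes x - 82/7 = 0, giving x = 82/7 — point (82/7, -40/7).
  y = 5: the earlier basis element becomes x - 1 = 0, giving x = 1 — point (1, 5).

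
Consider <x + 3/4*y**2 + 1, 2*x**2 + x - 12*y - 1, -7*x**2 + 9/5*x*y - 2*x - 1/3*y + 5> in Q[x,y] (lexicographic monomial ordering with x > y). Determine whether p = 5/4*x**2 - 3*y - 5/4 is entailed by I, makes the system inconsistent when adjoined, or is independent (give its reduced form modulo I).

5/4*x**2 - 3*y - 5/4 lies in I (it reduces to 0).

First compute the reduced Gröbner basis of I by Buchberger's algorithm.
f_1 = x + 3/4*y**2 + 1, LT = x.
f_2 = 2*x**2 + x - 12*y - 1, LT = x**2.
f_3 = -7*x**2 + 9/5*x*y - 2*x - 1/3*y + 5, LT = x**2.

S(f_1,f_2): lcm = x**2. S = 3/4*x*y**2 + 1/2*x + 6*y + 1/2.
  leading term x*y**2: subtract (3/4*y**2)·f_1 from 3/4*x*y**2 + 1/2*x + 6*y + 1/2 → 1/2*x - 9/16*y**4 - 3/4*y**2 + 6*y + 1/2
  leading term x: subtract (1/2)·f_1 from 1/2*x - 9/16*y**4 - 3/4*y**2 + 6*y + 1/2 → -9/16*y**4 - 9/8*y**2 + 6*y
  leading term y**4: no divisor's leading term divides it; move -9/16*y**4 to the remainder.
  leading term y**2: no divisor's leading term divides it; move -9/8*y**2 to the remainder.
  leading term y: no divisor's leading term divides it; move 6*y to the remainder.
  remainder -9/16*y**4 - 9/8*y**2 + 6*y ≠ 0; add h_4 = -9/16*y**4 - 9/8*y**2 + 6*y to the basis.

S(f_1,f_3): lcm = x**2. S = 3/4*x*y**2 + 9/35*x*y + 5/7*x - 1/21*y + 5/7.
  leading term x*y**2: subtract (3/4*y**2)·f_1 from 3/4*x*y**2 + 9/35*x*y + 5/7*x - 1/21*y + 5/7 → 9/35*x*y + 5/7*x - 9/16*y**4 - 3/4*y**2 - 1/21*y + 5/7
  leading term x*y: subtract (9/35*y)·f_1 from 9/35*x*y + 5/7*x - 9/16*y**4 - 3/4*y**2 - 1/21*y + 5/7 → 5/7*x - 9/16*y**4 - 27/140*y**3 - 3/4*y**2 - 32/105*y + 5/7
  leading term x: subtract (5/7)·f_1 from 5/7*x - 9/16*y**4 - 27/140*y**3 - 3/4*y**2 - 32/105*y + 5/7 → -9/16*y**4 - 27/140*y**3 - 9/7*y**2 - 32/105*y
  leading term y**4: subtract (1)·h_4 from -9/16*y**4 - 27/140*y**3 - 9/7*y**2 - 32/105*y → -27/140*y**3 - 9/56*y**2 - 662/105*y
  leading term y**3: no divisor's leading term divides it; move -27/140*y**3 to the remainder.
  leading term y**2: no divisor's leading term divides it; move -9/56*y**2 to the remainder.
  leading term y: no divisor's leading term divides it; move -662/105*y to the remainder.
  remainder -27/140*y**3 - 9/56*y**2 - 662/105*y ≠ 0; add h_5 = -27/140*y**3 - 9/56*y**2 - 662/105*y to the basis.

S(f_2,f_3): lcm = x**2. S = 9/35*x*y + 3/14*x - 127/21*y + 3/14.
  leading term x*y: subtract (9/35*y)·f_1 from 9/35*x*y + 3/14*x - 127/21*y + 3/14 → 3/14*x - 27/140*y**3 - 662/105*y + 3/14
  leading term x: subtract (3/14)·f_1 from 3/14*x - 27/140*y**3 - 662/105*y + 3/14 → -27/140*y**3 - 9/56*y**2 - 662/105*y
  leading term y**3: subtract (1)·h_5 from -27/140*y**3 - 9/56*y**2 - 662/105*y → 0
  remainder 0.

S(f_1,h_4): leading monomials are coprime, so the S-polynomial reduces to 0 (Buchberger's first criterion).
S(f_2,h_4): leading monomials are coprime, so the S-polynomial reduces to 0 (Buchberger's first criterion).
S(f_3,h_4): leading monomials are coprime, so the S-polynomial reduces to 0 (Buchberger's first criterion).
S(f_1,h_5): leading monomials are coprime, so the S-polynomial reduces to 0 (Buchberger's first criterion).
S(f_2,h_5): leading monomials are coprime, so the S-polynomial reduces to 0 (Buchberger's first criterion).
S(f_3,h_5): leading monomials are coprime, so the S-polynomial reduces to 0 (Buchberger's first criterion).
S(h_4,h_5): lcm = y**4. S = -5/6*y**3 - 2486/81*y**2 - 32/3*y.
  leading term y**3: subtract (350/81)·h_5 from -5/6*y**3 - 2486/81*y**2 - 32/3*y → -9719/324*y**2 + 4028/243*y
  leading term y**2: no divisor's leading term divides it; move -9719/324*y**2 to the remainder.
  leading term y: no divisor's leading term divides it; move 4028/243*y to the remainder.
  remainder -9719/324*y**2 + 4028/243*y ≠ 0; add h_6 = -9719/324*y**2 + 4028/243*y to the basis.

S(f_1,h_6): leading monomials are coprime, so the S-polynomial reduces to 0 (Buchberger's first criterion).
S(f_2,h_6): leading monomials are coprime, so the S-polynomial reduces to 0 (Buchberger's first criterion).
S(f_3,h_6): leading monomials are coprime, so the S-polynomial reduces to 0 (Buchberger's first criterion).
S(h_4,h_6): lcm = y**4. S = 16112/29157*y**3 + 2*y**2 - 32/3*y.
  leading term y**3: subtract (-2255680/787239)·h_5 from 16112/29157*y**3 + 2*y**2 - 32/3*y → 134662/87471*y**2 - 67856224/2361717*y
  leading term y**2: subtract (-4847832/94458961)·h_6 from 134662/87471*y**2 - 67856224/2361717*y → -639967573760/22953527523*y
  leading term y: no divisor's leading term divides it; move -639967573760/22953527523*y to the remainder.
  remainder -639967573760/22953527523*y ≠ 0; add h_7 = -639967573760/22953527523*y to the basis.

S(h_5,h_6): lcm = y**3. S = 80819/58314*y**2 + 2648/81*y.
  leading term y**2: subtract (-4364226/94458961)·h_6 from 80819/58314*y**2 + 2648/81*y → 255987029504/7651175841*y
  leading term y: subtract (-6/5)·h_7 from 255987029504/7651175841*y → 0
  remainder 0.

S(f_1,h_7): leading monomials are coprime, so the S-polynomial reduces to 0 (Buchberger's first criterion).
S(f_2,h_7): leading monomials are coprime, so the S-polynomial reduces to 0 (Buchberger's first criterion).
S(f_3,h_7): leading monomials are coprime, so the S-polynomial reduces to 0 (Buchberger's first criterion).
S(h_4,h_7): lcm = y**4. S = 2*y**2 - 32/3*y.
  leading term y**2: subtract (-648/9719)·h_6 from 2*y**2 - 32/3*y → -92928/9719*y
  leading term y: subtract (857303271/2499873335)·h_7 from -92928/9719*y → 0
  remainder 0.

S(h_5,h_7): lcm = y**3. S = 5/6*y**2 + 2648/81*y.
  leading term y**2: subtract (-270/9719)·h_6 from 5/6*y**2 + 2648/81*y → 26098432/787239*y
  leading term y: subtract (-2972468679/2499873335)·h_7 from 26098432/787239*y → 0
  remainder 0.

S(h_6,h_7): lcm = y**2. S = -16112/29157*y.
  leading term y: subtract (792749673/39997973360)·h_7 from -16112/29157*y → 0
  remainder 0.

Every S-polynomial of the final basis reduces to 0, so we have a Gröbner basis.
Inter-reduce: drop elements whose leading term is divisible by another's, tail-reduce, and make monic.
Reduced Gröbner basis: {x + 1, y}.
Label its elements g_1 = x + 1, g_2 = y.

Reduce p = 5/4*x**2 - 3*y - 5/4 modulo G:
  leading term x**2: subtract (5/4*x)·g_1 from 5/4*x**2 - 3*y - 5/4 → -5/4*x - 3*y - 5/4
  leading term x: subtract (-5/4)·g_1 from -5/4*x - 3*y - 5/4 → -3*y
  leading term y: subtract (-3)·g_2 from -3*y → 0
  normal form = 0.
Since the normal form is 0, p ∈ I.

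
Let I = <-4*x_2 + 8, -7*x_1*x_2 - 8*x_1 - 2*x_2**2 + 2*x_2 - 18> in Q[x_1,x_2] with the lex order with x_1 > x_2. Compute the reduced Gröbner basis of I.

f_1 = -4*x_2 + 8, LT = x_2.
f_2 = -7*x_1*x_2 - 8*x_1 - 2*x_2**2 + 2*x_2 - 18, LT = x_1*x_2.

S(f_1,f_2): lcm = x_1*x_2. S = -22/7*x_1 - 2/7*x_2**2 + 2/7*x_2 - 18/7.
  leading term x_1: no divisor's leading term divides it; move -22/7*x_1 to the remainder.
  leading term x_2**2: subtract (1/14*x_2)·f_1 from -2/7*x_2**2 + 2/7*x_2 - 18/7 → -2/7*x_2 - 18/7
  leading term x_2: subtract (1/14)·f_1 from -2/7*x_2 - 18/7 → -22/7
  leading term 1: no divisor's leading term divides it; move -22/7 to the remainder.
  remainder -22/7*x_1 - 22/7 ≠ 0; add g_3 = -22/7*x_1 - 22/7 to the basis.

The other S-polynomials (S(f_1,g_3), S(f_2,g_3)) all reduce to 0 modulo the current basis, so we have a Gröbner basis.
Inter-reduce: drop elements whose leading term is divisible by another's, tail-reduce, and make monic.

G = {x_1 + 1, x_2 - 2}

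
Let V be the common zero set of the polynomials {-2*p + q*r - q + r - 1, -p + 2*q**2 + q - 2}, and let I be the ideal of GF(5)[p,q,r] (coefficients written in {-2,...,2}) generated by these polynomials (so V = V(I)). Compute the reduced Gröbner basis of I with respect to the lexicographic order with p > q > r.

f_1 = -2*p + q*r - q + r - 1, LT = p.
f_2 = -p + 2*q**2 + q - 2, LT = p.

S(f_1,f_2): lcm = p. S = 2*q**2 + 2*q*r - q + 2*r + 1.
  reduce S modulo (f_1, f_2):
  remainder 2*q**2 + 2*q*r - q + 2*r + 1 ≠ 0; add g_3 = 2*q**2 + 2*q*r - q + 2*r + 1 to the basis.

The other S-polynomials (S(f_1,g_3), S(f_2,g_3)) all reduce to 0 modulo the current basis, so we have a Gröbner basis.
Inter-reduce: drop elements whose leading term is divisible by another's, tail-reduce, and make monic.

G = {p + 2*q*r - 2*q + 2*r - 2, q**2 + q*r + 2*q + r - 2}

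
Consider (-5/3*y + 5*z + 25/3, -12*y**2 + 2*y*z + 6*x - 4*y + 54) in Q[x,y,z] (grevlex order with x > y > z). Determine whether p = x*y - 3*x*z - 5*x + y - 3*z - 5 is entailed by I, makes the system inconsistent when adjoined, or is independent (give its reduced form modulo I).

x*y - 3*x*z - 5*x + y - 3*z - 5 lies in I (it reduces to 0).

First compute the reduced Gröbner basis of I by Buchberger's algorithm.
f_1 = -5/3*y + 5*z + 25/3, LT = y.
f_2 = -12*y**2 + 2*y*z + 6*x - 4*y + 54, LT = y**2.

S(f_1,f_2): lcm = y**2. S = -17/6*y*z + 1/2*x - 16/3*y + 9/2.
  leading term y*z: subtract (17/10*z)·f_1 from -17/6*y*z + 1/2*x - 16/3*y + 9/2 → -17/2*z**2 + 1/2*x - 16/3*y - 85/6*z + 9/2
  leading term z**2: no divisor's leading term divides it; move -17/2*z**2 to the remainder.
  leading term x: no divisor's leading term divides it; move 1/2*x to the remainder.
  leading term y: subtract (16/5)·f_1 from -16/3*y - 85/6*z + 9/2 → -181/6*z - 133/6
  leading term z: no divisor's leading term divides it; move -181/6*z to the remainder.
  leading term 1: no divisor's leading term divides it; move -133/6 to the remainder.
  remainder -17/2*z**2 + 1/2*x - 181/6*z - 133/6 ≠ 0; add h_3 = -17/2*z**2 + 1/2*x - 181/6*z - 133/6 to the basis.

The other S-polynomials (S(f_1,h_3), S(f_2,h_3)) all reduce to 0 modulo the current basis, so we have a Gröbner basis.
Inter-reduce: drop elements whose leading term is divisible by another's, tail-reduce, and make monic.
Reduced Gröbner basis: {z**2 - 1/17*x + 181/51*z + 133/51, y - 3*z - 5}.
Label its elements g_1 = z**2 - 1/17*x + 181/51*z + 133/51, g_2 = y - 3*z - 5.

Reduce p = x*y - 3*x*z - 5*x + y - 3*z - 5 modulo G:
  leading term x*y: subtract (x)·g_2 from x*y - 3*x*z - 5*x + y - 3*z - 5 → y - 3*z - 5
  leading term y: subtract (1)·g_2 from y - 3*z - 5 → 0
  normal form = 0.
Since the normal form is 0, p ∈ I.

The remainder on division by a Gröbner basis is unique — it is the normal form.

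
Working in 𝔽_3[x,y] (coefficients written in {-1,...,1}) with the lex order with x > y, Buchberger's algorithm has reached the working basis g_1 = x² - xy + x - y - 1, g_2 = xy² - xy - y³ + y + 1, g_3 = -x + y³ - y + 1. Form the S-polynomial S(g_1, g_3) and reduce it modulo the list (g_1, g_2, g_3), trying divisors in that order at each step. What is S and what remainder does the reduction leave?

S(g_1, g_3) = xy³ + xy - x - y - 1; remainder on division = 0.

lcm(LM(g_1), LM(g_3)) = x².
S = (lcm/LT(g_1))·g_1 − (lcm/LT(g_3))·g_3 = xy³ + xy - x - y - 1.
Reduce S modulo (g_1, g_2, g_3) in that order:
  leading term xy³: subtract (y)·g_2 from xy³ + xy - x - y - 1 → xy² + xy - x + y⁴ - y² + y - 1
  leading term xy²: subtract (1)·g_2 from xy² + xy - x + y⁴ - y² + y - 1 → -xy - x + y⁴ + y³ - y² + 1
  leading term xy: subtract (y)·g_3 from -xy - x + y⁴ + y³ - y² + 1 → -x + y³ - y + 1
  leading term x: subtract (1)·g_3 from -x + y³ - y + 1 → 0
The remainder is 0, so this S-polynomial contributes no new basis element.
An S-polynomial is built so that the two leading terms cancel; whether anything survives reduction is exactly the Gröbner-basis criterion.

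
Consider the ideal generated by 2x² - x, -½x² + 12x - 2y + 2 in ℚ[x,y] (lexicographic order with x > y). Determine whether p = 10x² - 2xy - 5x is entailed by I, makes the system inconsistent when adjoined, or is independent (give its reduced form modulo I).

10x² - 2xy - 5x is independent of I; its normal form modulo I is -63/47y + 63/47.

First compute the reduced Gröbner basis of I by Buchberger's algorithm.
f_1 = 2x² - x, LT = x².
f_2 = -½x² + 12x - 2y + 2, LT = x².

S(f_1,f_2): lcm = x². S = 47/2x - 4y + 4.
  leading term x: no divisor's leading term divides it; move 47/2x to the remainder.
  leading term y: no divisor's leading term divides it; move -4y to the remainder.
  leading term 1: no divisor's leading term divides it; move 4 to the remainder.
  remainder 47/2x - 4y + 4 ≠ 0; add h_3 = 47/2x - 4y + 4 to the basis.

S(f_1,h_3): lcm = x². S = 8/47xy - 63/94x.
  leading term xy: subtract (16/2209y)·h_3 from 8/47xy - 63/94x → -63/94x + 64/2209y² - 64/2209y
  leading term x: subtract (-63/2209)·h_3 from -63/94x + 64/2209y² - 64/2209y → 64/2209y² - 316/2209y + 252/2209
  leading term y²: no divisor's leading term divides it; move 64/2209y² to the remainder.
  leading term y: no divisor's leading term divides it; move -316/2209y to the remainder.
  leading term 1: no divisor's leading term divides it; move 252/2209 to the remainder.
  remainder 64/2209y² - 316/2209y + 252/2209 ≠ 0; add h_4 = 64/2209y² - 316/2209y + 252/2209 to the basis.

S(f_2,h_3): lcm = x². S = 8/47xy - 1136/47x + 4y - 4.
  leading term xy: subtract (16/2209y)·h_3 from 8/47xy - 1136/47x + 4y - 4 → -1136/47x + 64/2209y² + 8772/2209y - 4
  leading term x: subtract (-2272/2209)·h_3 from -1136/47x + 64/2209y² + 8772/2209y - 4 → 64/2209y² - 316/2209y + 252/2209
  leading term y²: subtract (1)·h_4 from 64/2209y² - 316/2209y + 252/2209 → 0
  remainder 0.

S(f_1,h_4): leading monomials are coprime, so the S-polynomial reduces to 0 (Buchberger's first criterion).
S(f_2,h_4): leading monomials are coprime, so the S-polynomial reduces to 0 (Buchberger's first criterion).
S(h_3,h_4): leading monomials are coprime, so the S-polynomial reduces to 0 (Buchberger's first criterion).
Every S-polynomial of the final basis reduces to 0, so we have a Gröbner basis.
Inter-reduce: drop elements whose leading term is divisible by another's, tail-reduce, and make monic.
Reduced Gröbner basis: {x - 8/47y + 8/47, y² - 79/16y + 63/16}.
Label its elements g_1 = x - 8/47y + 8/47, g_2 = y² - 79/16y + 63/16.

Reduce p = 10x² - 2xy - 5x modulo G:
  leading term x²: subtract (10x)·g_1 from 10x² - 2xy - 5x → -14/47xy - 315/47x
  leading term xy: subtract (-14/47y)·g_1 from -14/47xy - 315/47x → -315/47x - 112/2209y² + 112/2209y
  leading term x: subtract (-315/47)·g_1 from -315/47x - 112/2209y² + 112/2209y → -112/2209y² - 2408/2209y + 2520/2209
  leading term y²: subtract (-112/2209)·g_2 from -112/2209y² - 2408/2209y + 2520/2209 → -63/47y + 63/47
  leading term y: no divisor's leading term divides it; move -63/47y to the remainder.
  leading term 1: no divisor's leading term divides it; move 63/47 to the remainder.
  normal form = -63/47y + 63/47.
The normal form is nonzero, so p ∉ I. Since p minus its normal form lies in I, I + (p) = I + (r) where r = -63/47y + 63/47; decide whether this ideal is the whole ring.
Run Buchberger on G together with r (pairs among the g_i already reduce to 0 since G is a Gröbner basis):
g_1 = x - 8/47y + 8/47, LT = x.
g_2 = y² - 79/16y + 63/16, LT = y².
r = -63/47y + 63/47, LT = y.

S(g_1,g_2): leading monomials are coprime, so the S-polynomial reduces to 0 (Buchberger's first criterion).
S(g_1,r): leading monomials are coprime, so the S-polynomial reduces to 0 (Buchberger's first criterion).
S(g_2,r): lcm = y². S = -63/16y + 63/16.
  leading term y: subtract (47/16)·r from -63/16y + 63/16 → 0
  remainder 0.

Every S-polynomial of the final basis reduces to 0, so we have a Gröbner basis.
Inter-reduce: drop elements whose leading term is divisible by another's, tail-reduce, and make monic.
Reduced Gröbner basis: {x, y - 1}.
The reduced Gröbner basis of I + (p) is {x, y - 1} ≠ {1}, a proper ideal, so the enlarged system stays consistent: p is independent of I, with normal form -63/47y + 63/47.

The remainder on division by a Gröbner basis is unique — it is the normal form.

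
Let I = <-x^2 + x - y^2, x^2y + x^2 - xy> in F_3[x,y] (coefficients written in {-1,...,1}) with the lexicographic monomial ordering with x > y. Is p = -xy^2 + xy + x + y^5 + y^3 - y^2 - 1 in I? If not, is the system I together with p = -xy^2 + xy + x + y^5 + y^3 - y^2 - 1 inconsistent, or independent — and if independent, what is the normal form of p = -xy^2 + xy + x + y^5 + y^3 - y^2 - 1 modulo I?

First compute the reduced Gröbner basis of I by Buchberger's algorithm.
f_1 = -x^2 + x - y^2, LT = x^2.
f_2 = x^2y + x^2 - xy, LT = x^2y.

S(f_1,f_2): lcm = x^2y. S = -x^2 + y^3.
  reduce S modulo (f_1, f_2):
  remainder -x + y^3 + y^2 ≠ 0; add h_3 = -x + y^3 + y^2 to the basis.

S(f_1,h_3): lcm = x^2. S = xy^3 + xy^2 - x + y^2.
  reduce S modulo (f_1, f_2, h_3):
  remainder y^6 - y^5 + y^4 - y^3 ≠ 0; add h_4 = y^6 - y^5 + y^4 - y^3 to the basis.

The other S-polynomials (S(f_2,h_3), S(f_1,h_4), S(f_2,h_4), S(h_3,h_4)) all reduce to 0 modulo the current basis, so we have a Gröbner basis.
Inter-reduce: drop elements whose leading term is divisible by another's, tail-reduce, and make monic.
Reduced Gröbner basis: {x - y^3 - y^2, y^6 - y^5 + y^4 - y^3}.
Label its elements g_1 = x - y^3 - y^2, g_2 = y^6 - y^5 + y^4 - y^3.

Reduce p = -xy^2 + xy + x + y^5 + y^3 - y^2 - 1 modulo G:
  leading term xy^2: subtract (-y^2)·g_1 from -xy^2 + xy + x + y^5 + y^3 - y^2 - 1 → xy + x - y^4 + y^3 - y^2 - 1
  leading term xy: subtract (y)·g_1 from xy + x - y^4 + y^3 - y^2 - 1 → x - y^3 - y^2 - 1
  leading term x: subtract (1)·g_1 from x - y^3 - y^2 - 1 → -1
  leading term 1: no divisor's leading term divides it; move -1 to the remainder.
  normal form = -1.
The normal form is nonzero, so p ∉ I. Since p minus its normal form lies in I, I + (p) = I + (r) where r = -1; decide whether this ideal is the whole ring.
Here r = -1 is a nonzero constant, hence a unit: 1 ∈ I + (p), the Gröbner basis of I + (p) is {1}, and the enlarged system has no common solution — adjoining p is inconsistent.

Adjoining -xy^2 + xy + x + y^5 + y^3 - y^2 - 1 makes the ideal the whole ring: the system is inconsistent.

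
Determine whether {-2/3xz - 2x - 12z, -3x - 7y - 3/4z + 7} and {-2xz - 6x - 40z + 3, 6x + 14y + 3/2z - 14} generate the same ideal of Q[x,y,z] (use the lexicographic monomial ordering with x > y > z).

For a fixed monomial order, each ideal has a unique reduced Gröbner basis; comparing bases decides equality.
Buchberger on the first generating set:
f_1 = -2/3xz - 2x - 12z, LT = xz.
f_2 = -3x - 7y - 3/4z + 7, LT = x.

S(f_1,f_2): lcm = xz. S = 3x - 7/3yz - 1/4z^2 + 61/3z.
  leading term x: subtract (-1)·f_2 from 3x - 7/3yz - 1/4z^2 + 61/3z → -7/3yz - 7y - 1/4z^2 + 235/12z + 7
  leading term yz: no divisor's leading term divides it; move -7/3yz to the remainder.
  leading term y: no divisor's leading term divides it; move -7y to the remainder.
  leading term z^2: no divisor's leading term divides it; move -1/4z^2 to the remainder.
  leading term z: no divisor's leading term divides it; move 235/12z to the remainder.
  leading term 1: no divisor's leading term divides it; move 7 to the remainder.
  remainder -7/3yz - 7y - 1/4z^2 + 235/12z + 7 ≠ 0; add g_3 = -7/3yz - 7y - 1/4z^2 + 235/12z + 7 to the basis.

The other S-polynomials (S(f_1,g_3), S(f_2,g_3)) all reduce to 0 modulo the current basis, so we have a Gröbner basis.
Inter-reduce: drop elements whose leading term is divisible by another's, tail-reduce, and make monic.
Reduced Gröbner basis: {x + 7/3y + 1/4z - 7/3, yz + 3y + 3/28z^2 - 235/28z - 3}.

Buchberger on the second generating set:
h_1 = -2xz - 6x - 40z + 3, LT = xz.
h_2 = 6x + 14y + 3/2z - 14, LT = x.

S(h_1,h_2): lcm = xz. S = 3x - 7/3yz - 1/4z^2 + 67/3z - 3/2.
  leading term x: subtract (1/2)·h_2 from 3x - 7/3yz - 1/4z^2 + 67/3z - 3/2 → -7/3yz - 7y - 1/4z^2 + 259/12z + 11/2
  leading term yz: no divisor's leading term divides it; move -7/3yz to the remainder.
  leading term y: no divisor's leading term divides it; move -7y to the remainder.
  leading term z^2: no divisor's leading term divides it; move -1/4z^2 to the remainder.
  leading term z: no divisor's leading term divides it; move 259/12z to the remainder.
  leading term 1: no divisor's leading term divides it; move 11/2 to the remainder.
  remainder -7/3yz - 7y - 1/4z^2 + 259/12z + 11/2 ≠ 0; add k_3 = -7/3yz - 7y - 1/4z^2 + 259/12z + 11/2 to the basis.

The other S-polynomials (S(h_1,k_3), S(h_2,k_3)) all reduce to 0 modulo the current basis, so we have a Gröbner basis.
Inter-reduce: drop elements whose leading term is divisible by another's, tail-reduce, and make monic.
Reduced Gröbner basis: {x + 7/3y + 1/4z - 7/3, yz + 3y + 3/28z^2 - 37/4z - 33/14}.

The bases are distinct; the ideals are different.

No, the ideals differ.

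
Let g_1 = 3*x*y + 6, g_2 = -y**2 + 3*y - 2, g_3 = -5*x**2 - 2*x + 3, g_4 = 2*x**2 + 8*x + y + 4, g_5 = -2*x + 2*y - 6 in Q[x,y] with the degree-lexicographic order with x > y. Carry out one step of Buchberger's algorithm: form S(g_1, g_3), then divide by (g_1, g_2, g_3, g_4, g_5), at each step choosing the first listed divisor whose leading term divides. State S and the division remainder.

S(g_1, g_3) = -2/5*x*y + 2*x + 3/5*y; remainder on division = 13/5*y - 26/5.

lcm(LM(g_1), LM(g_3)) = x**2*y.
S = (lcm/LT(g_1))·g_1 − (lcm/LT(g_3))·g_3 = -2/5*x*y + 2*x + 3/5*y.
Reduce S modulo (g_1, g_2, g_3, g_4, g_5) in that order:
  leading term x*y: subtract (-2/15)·g_1 from -2/5*x*y + 2*x + 3/5*y → 2*x + 3/5*y + 4/5
  leading term x: subtract (-1)·g_5 from 2*x + 3/5*y + 4/5 → 13/5*y - 26/5
  leading term y: no divisor's leading term divides it; move 13/5*y to the remainder.
  leading term 1: no divisor's leading term divides it; move -26/5 to the remainder.
The remainder 13/5*y - 26/5 is nonzero, so it would be added as the next basis element.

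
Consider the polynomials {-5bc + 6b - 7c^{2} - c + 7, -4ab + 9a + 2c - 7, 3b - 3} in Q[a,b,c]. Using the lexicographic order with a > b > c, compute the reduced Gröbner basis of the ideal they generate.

f_1 = -5bc + 6b - 7c^{2} - c + 7, LT = bc.
f_2 = -4ab + 9a + 2c - 7, LT = ab.
f_3 = 3b - 3, LT = b.

S(f_1,f_2): lcm = abc. S = -\tfrac{6}{5}ab + \tfrac{7}{5}ac^{2} + \tfrac{49}{20}ac - \tfrac{7}{5}a + \tfrac{1}{2}c^{2} - \tfrac{7}{4}c.
  leading term ab: subtract (\tfrac{3}{10})·f_2 from -\tfrac{6}{5}ab + \tfrac{7}{5}ac^{2} + \tfrac{49}{20}ac - \tfrac{7}{5}a + \tfrac{1}{2}c^{2} - \tfrac{7}{4}c → \tfrac{7}{5}ac^{2} + \tfrac{49}{20}ac - \tfrac{41}{10}a + \tfrac{1}{2}c^{2} - \tfrac{47}{20}c + \tfrac{21}{10}
  leading term ac^{2}: no divisor's leading term divides it; move \tfrac{7}{5}ac^{2} to the remainder.
  leading term ac: no divisor's leading term divides it; move \tfrac{49}{20}ac to the remainder.
  leading term a: no divisor's leading term divides it; move -\tfrac{41}{10}a to the remainder.
  leading term c^{2}: no divisor's leading term divides it; move \tfrac{1}{2}c^{2} to the remainder.
  leading term c: no divisor's leading term divides it; move -\tfrac{47}{20}c to the remainder.
  leading term 1: no divisor's leading term divides it; move \tfrac{21}{10} to the remainder.
  remainder \tfrac{7}{5}ac^{2} + \tfrac{49}{20}ac - \tfrac{41}{10}a + \tfrac{1}{2}c^{2} - \tfrac{47}{20}c + \tfrac{21}{10} ≠ 0; add g_4 = \tfrac{7}{5}ac^{2} + \tfrac{49}{20}ac - \tfrac{41}{10}a + \tfrac{1}{2}c^{2} - \tfrac{47}{20}c + \tfrac{21}{10} to the basis.

S(f_1,f_3): lcm = bc. S = -\tfrac{6}{5}b + \tfrac{7}{5}c^{2} + \tfrac{6}{5}c - \tfrac{7}{5}.
  leading term b: subtract (-\tfrac{2}{5})·f_3 from -\tfrac{6}{5}b + \tfrac{7}{5}c^{2} + \tfrac{6}{5}c - \tfrac{7}{5} → \tfrac{7}{5}c^{2} + \tfrac{6}{5}c - \tfrac{13}{5}
  leading term c^{2}: no divisor's leading term divides it; move \tfrac{7}{5}c^{2} to the remainder.
  leading term c: no divisor's leading term divides it; move \tfrac{6}{5}c to the remainder.
  leading term 1: no divisor's leading term divides it; move -\tfrac{13}{5} to the remainder.
  remainder \tfrac{7}{5}c^{2} + \tfrac{6}{5}c - \tfrac{13}{5} ≠ 0; add g_5 = \tfrac{7}{5}c^{2} + \tfrac{6}{5}c - \tfrac{13}{5} to the basis.

S(f_2,f_3): lcm = ab. S = -\tfrac{5}{4}a - \tfrac{1}{2}c + \tfrac{7}{4}.
  leading term a: no divisor's leading term divides it; move -\tfrac{5}{4}a to the remainder.
  leading term c: no divisor's leading term divides it; move -\tfrac{1}{2}c to the remainder.
  leading term 1: no divisor's leading term divides it; move \tfrac{7}{4} to the remainder.
  remainder -\tfrac{5}{4}a - \tfrac{1}{2}c + \tfrac{7}{4} ≠ 0; add g_6 = -\tfrac{5}{4}a - \tfrac{1}{2}c + \tfrac{7}{4} to the basis.

The other S-polynomials (S(f_1,g_4), S(f_2,g_4), S(f_3,g_4), S(f_1,g_5), S(f_2,g_5), S(f_3,g_5), S(g_4,g_5), S(f_1,g_6), S(f_2,g_6), S(f_3,g_6), S(g_4,g_6), S(g_5,g_6)) all reduce to 0 modulo the current basis, so we have a Gröbner basis.
Inter-reduce: drop elements whose leading term is divisible by another's, tail-reduce, and make monic.

G = {a + \tfrac{2}{5}c - \tfrac{7}{5}, b - 1, c^{2} + \tfrac{6}{7}c - \tfrac{13}{7}}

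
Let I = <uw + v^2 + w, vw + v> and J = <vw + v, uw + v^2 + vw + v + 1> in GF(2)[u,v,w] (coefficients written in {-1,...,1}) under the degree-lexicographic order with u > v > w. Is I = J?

No, the ideals differ.

Since reduced Gröbner bases are canonical representatives of ideals under a given ordering, it suffices to compute and compare them.
Buchberger on the first generating set:
f_1 = uw + v^2 + w, LT = uw.
f_2 = vw + v, LT = vw.

S(f_1,f_2): lcm = uvw. S = v^3 + uv + vw.
  reduce S modulo (f_1, f_2):
  remainder v^3 + uv + v ≠ 0; add g_3 = v^3 + uv + v to the basis.

The other S-polynomials (S(f_1,g_3), S(f_2,g_3)) all reduce to 0 modulo the current basis, so we have a Gröbner basis.
Inter-reduce: drop elements whose leading term is divisible by another's, tail-reduce, and make monic.
Reduced Gröbner basis: {v^3 + uv + v, uw + v^2 + w, vw + v}.

Buchberger on the second generating set:
h_1 = vw + v, LT = vw.
h_2 = uw + v^2 + vw + v + 1, LT = uw.

S(h_1,h_2): lcm = uvw. S = v^3 + v^2w + uv + v^2 + v.
  reduce S modulo (h_1, h_2):
  remainder v^3 + uv + v ≠ 0; add k_3 = v^3 + uv + v to the basis.

The other S-polynomials (S(h_1,k_3), S(h_2,k_3)) all reduce to 0 modulo the current basis, so we have a Gröbner basis.
Inter-reduce: drop elements whose leading term is divisible by another's, tail-reduce, and make monic.
Reduced Gröbner basis: {v^3 + uv + v, uw + v^2 + 1, vw + v}.

These differ, so the ideals are not equal.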